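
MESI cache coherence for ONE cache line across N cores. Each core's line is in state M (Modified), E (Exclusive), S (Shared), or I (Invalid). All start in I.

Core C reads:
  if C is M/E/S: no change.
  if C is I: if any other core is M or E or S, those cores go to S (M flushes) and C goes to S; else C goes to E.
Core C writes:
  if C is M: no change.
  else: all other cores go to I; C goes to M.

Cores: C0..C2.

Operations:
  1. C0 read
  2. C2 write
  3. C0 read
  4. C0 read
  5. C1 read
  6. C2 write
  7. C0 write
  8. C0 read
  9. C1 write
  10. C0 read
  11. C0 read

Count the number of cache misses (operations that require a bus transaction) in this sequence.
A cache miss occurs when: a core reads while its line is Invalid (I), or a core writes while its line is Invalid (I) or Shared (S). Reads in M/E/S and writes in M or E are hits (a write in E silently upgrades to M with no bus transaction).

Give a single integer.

Op 1: C0 read [C0 read from I: no other sharers -> C0=E (exclusive)] -> [E,I,I] [MISS #1: read from I]
Op 2: C2 write [C2 write: invalidate ['C0=E'] -> C2=M] -> [I,I,M] [MISS #2: write from I]
Op 3: C0 read [C0 read from I: others=['C2=M'] -> C0=S, others downsized to S] -> [S,I,S] [MISS #3: read from I]
Op 4: C0 read [C0 read: already in S, no change] -> [S,I,S] [hit: read from S]
Op 5: C1 read [C1 read from I: others=['C0=S', 'C2=S'] -> C1=S, others downsized to S] -> [S,S,S] [MISS #4: read from I]
Op 6: C2 write [C2 write: invalidate ['C0=S', 'C1=S'] -> C2=M] -> [I,I,M] [MISS #5: write from S]
Op 7: C0 write [C0 write: invalidate ['C2=M'] -> C0=M] -> [M,I,I] [MISS #6: write from I]
Op 8: C0 read [C0 read: already in M, no change] -> [M,I,I] [hit: read from M]
Op 9: C1 write [C1 write: invalidate ['C0=M'] -> C1=M] -> [I,M,I] [MISS #7: write from I]
Op 10: C0 read [C0 read from I: others=['C1=M'] -> C0=S, others downsized to S] -> [S,S,I] [MISS #8: read from I]
Op 11: C0 read [C0 read: already in S, no change] -> [S,S,I] [hit: read from S]

Answer: 8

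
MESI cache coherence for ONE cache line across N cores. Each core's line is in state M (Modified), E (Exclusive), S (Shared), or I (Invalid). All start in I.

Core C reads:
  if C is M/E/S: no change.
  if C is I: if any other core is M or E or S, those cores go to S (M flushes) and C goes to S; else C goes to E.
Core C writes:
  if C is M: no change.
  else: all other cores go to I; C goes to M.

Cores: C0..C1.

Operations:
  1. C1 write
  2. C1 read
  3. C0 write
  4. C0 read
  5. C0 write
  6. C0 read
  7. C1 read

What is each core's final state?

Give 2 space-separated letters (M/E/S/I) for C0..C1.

Op 1: C1 write [C1 write: invalidate none -> C1=M] -> [I,M]
Op 2: C1 read [C1 read: already in M, no change] -> [I,M]
Op 3: C0 write [C0 write: invalidate ['C1=M'] -> C0=M] -> [M,I]
Op 4: C0 read [C0 read: already in M, no change] -> [M,I]
Op 5: C0 write [C0 write: already M (modified), no change] -> [M,I]
Op 6: C0 read [C0 read: already in M, no change] -> [M,I]
Op 7: C1 read [C1 read from I: others=['C0=M'] -> C1=S, others downsized to S] -> [S,S]

Answer: S S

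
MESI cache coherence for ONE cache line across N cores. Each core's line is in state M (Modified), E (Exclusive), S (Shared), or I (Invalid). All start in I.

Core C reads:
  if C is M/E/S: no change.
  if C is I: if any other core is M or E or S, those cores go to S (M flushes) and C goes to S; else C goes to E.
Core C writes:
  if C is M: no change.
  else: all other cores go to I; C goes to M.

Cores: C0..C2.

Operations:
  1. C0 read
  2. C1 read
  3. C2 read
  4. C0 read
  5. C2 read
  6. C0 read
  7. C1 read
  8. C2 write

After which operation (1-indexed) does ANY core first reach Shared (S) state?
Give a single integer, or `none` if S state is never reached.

Op 1: C0 read [C0 read from I: no other sharers -> C0=E (exclusive)] -> [E,I,I]
Op 2: C1 read [C1 read from I: others=['C0=E'] -> C1=S, others downsized to S] -> [S,S,I]
  -> First S state at op 2; remaining ops need not be traced.

Answer: 2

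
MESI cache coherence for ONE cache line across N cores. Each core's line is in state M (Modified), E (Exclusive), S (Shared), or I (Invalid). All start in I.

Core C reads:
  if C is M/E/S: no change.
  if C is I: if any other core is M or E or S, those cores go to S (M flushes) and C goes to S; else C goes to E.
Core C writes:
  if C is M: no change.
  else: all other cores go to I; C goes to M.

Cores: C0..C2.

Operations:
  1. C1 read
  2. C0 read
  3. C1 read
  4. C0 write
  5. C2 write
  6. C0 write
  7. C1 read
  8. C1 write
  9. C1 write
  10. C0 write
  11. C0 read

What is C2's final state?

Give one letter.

Op 1: C1 read [C1 read from I: no other sharers -> C1=E (exclusive)] -> [I,E,I]
Op 2: C0 read [C0 read from I: others=['C1=E'] -> C0=S, others downsized to S] -> [S,S,I]
Op 3: C1 read [C1 read: already in S, no change] -> [S,S,I]
Op 4: C0 write [C0 write: invalidate ['C1=S'] -> C0=M] -> [M,I,I]
Op 5: C2 write [C2 write: invalidate ['C0=M'] -> C2=M] -> [I,I,M]
Op 6: C0 write [C0 write: invalidate ['C2=M'] -> C0=M] -> [M,I,I]
Op 7: C1 read [C1 read from I: others=['C0=M'] -> C1=S, others downsized to S] -> [S,S,I]
Op 8: C1 write [C1 write: invalidate ['C0=S'] -> C1=M] -> [I,M,I]
Op 9: C1 write [C1 write: already M (modified), no change] -> [I,M,I]
Op 10: C0 write [C0 write: invalidate ['C1=M'] -> C0=M] -> [M,I,I]
Op 11: C0 read [C0 read: already in M, no change] -> [M,I,I]

Answer: I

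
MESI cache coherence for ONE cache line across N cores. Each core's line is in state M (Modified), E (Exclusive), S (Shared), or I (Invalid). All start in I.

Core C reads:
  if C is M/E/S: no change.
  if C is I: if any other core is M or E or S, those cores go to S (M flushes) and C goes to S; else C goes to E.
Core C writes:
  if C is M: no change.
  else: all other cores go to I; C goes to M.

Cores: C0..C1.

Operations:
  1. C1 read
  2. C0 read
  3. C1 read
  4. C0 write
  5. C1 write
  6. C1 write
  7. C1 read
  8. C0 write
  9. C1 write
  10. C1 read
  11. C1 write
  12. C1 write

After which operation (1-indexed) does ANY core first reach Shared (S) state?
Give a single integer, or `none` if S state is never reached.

Answer: 2

Derivation:
Op 1: C1 read [C1 read from I: no other sharers -> C1=E (exclusive)] -> [I,E]
Op 2: C0 read [C0 read from I: others=['C1=E'] -> C0=S, others downsized to S] -> [S,S]
  -> First S state at op 2; remaining ops need not be traced.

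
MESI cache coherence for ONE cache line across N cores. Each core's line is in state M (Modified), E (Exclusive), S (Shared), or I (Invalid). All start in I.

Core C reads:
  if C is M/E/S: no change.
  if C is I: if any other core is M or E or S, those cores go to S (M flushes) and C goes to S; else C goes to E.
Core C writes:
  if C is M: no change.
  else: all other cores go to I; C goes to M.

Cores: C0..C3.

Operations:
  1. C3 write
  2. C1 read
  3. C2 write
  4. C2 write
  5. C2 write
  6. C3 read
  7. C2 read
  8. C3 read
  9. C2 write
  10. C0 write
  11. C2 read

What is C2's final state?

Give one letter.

Op 1: C3 write [C3 write: invalidate none -> C3=M] -> [I,I,I,M]
Op 2: C1 read [C1 read from I: others=['C3=M'] -> C1=S, others downsized to S] -> [I,S,I,S]
Op 3: C2 write [C2 write: invalidate ['C1=S', 'C3=S'] -> C2=M] -> [I,I,M,I]
Op 4: C2 write [C2 write: already M (modified), no change] -> [I,I,M,I]
Op 5: C2 write [C2 write: already M (modified), no change] -> [I,I,M,I]
Op 6: C3 read [C3 read from I: others=['C2=M'] -> C3=S, others downsized to S] -> [I,I,S,S]
Op 7: C2 read [C2 read: already in S, no change] -> [I,I,S,S]
Op 8: C3 read [C3 read: already in S, no change] -> [I,I,S,S]
Op 9: C2 write [C2 write: invalidate ['C3=S'] -> C2=M] -> [I,I,M,I]
Op 10: C0 write [C0 write: invalidate ['C2=M'] -> C0=M] -> [M,I,I,I]
Op 11: C2 read [C2 read from I: others=['C0=M'] -> C2=S, others downsized to S] -> [S,I,S,I]

Answer: S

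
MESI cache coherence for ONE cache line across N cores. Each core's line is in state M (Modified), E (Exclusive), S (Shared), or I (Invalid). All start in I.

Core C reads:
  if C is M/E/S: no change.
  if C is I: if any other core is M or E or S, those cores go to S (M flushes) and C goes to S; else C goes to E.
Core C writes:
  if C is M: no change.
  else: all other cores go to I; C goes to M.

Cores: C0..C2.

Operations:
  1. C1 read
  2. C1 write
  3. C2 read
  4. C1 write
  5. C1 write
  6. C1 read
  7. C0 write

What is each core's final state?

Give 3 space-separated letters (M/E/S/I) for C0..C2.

Answer: M I I

Derivation:
Op 1: C1 read [C1 read from I: no other sharers -> C1=E (exclusive)] -> [I,E,I]
Op 2: C1 write [C1 write: invalidate none -> C1=M] -> [I,M,I]
Op 3: C2 read [C2 read from I: others=['C1=M'] -> C2=S, others downsized to S] -> [I,S,S]
Op 4: C1 write [C1 write: invalidate ['C2=S'] -> C1=M] -> [I,M,I]
Op 5: C1 write [C1 write: already M (modified), no change] -> [I,M,I]
Op 6: C1 read [C1 read: already in M, no change] -> [I,M,I]
Op 7: C0 write [C0 write: invalidate ['C1=M'] -> C0=M] -> [M,I,I]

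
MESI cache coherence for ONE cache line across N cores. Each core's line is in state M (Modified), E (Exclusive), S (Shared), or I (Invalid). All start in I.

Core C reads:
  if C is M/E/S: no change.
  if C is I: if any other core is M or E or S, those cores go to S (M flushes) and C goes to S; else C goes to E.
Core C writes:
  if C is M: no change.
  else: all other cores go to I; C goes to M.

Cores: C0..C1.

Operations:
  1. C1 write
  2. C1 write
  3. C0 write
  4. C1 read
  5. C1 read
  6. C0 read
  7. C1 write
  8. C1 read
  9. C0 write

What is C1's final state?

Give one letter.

Answer: I

Derivation:
Op 1: C1 write [C1 write: invalidate none -> C1=M] -> [I,M]
Op 2: C1 write [C1 write: already M (modified), no change] -> [I,M]
Op 3: C0 write [C0 write: invalidate ['C1=M'] -> C0=M] -> [M,I]
Op 4: C1 read [C1 read from I: others=['C0=M'] -> C1=S, others downsized to S] -> [S,S]
Op 5: C1 read [C1 read: already in S, no change] -> [S,S]
Op 6: C0 read [C0 read: already in S, no change] -> [S,S]
Op 7: C1 write [C1 write: invalidate ['C0=S'] -> C1=M] -> [I,M]
Op 8: C1 read [C1 read: already in M, no change] -> [I,M]
Op 9: C0 write [C0 write: invalidate ['C1=M'] -> C0=M] -> [M,I]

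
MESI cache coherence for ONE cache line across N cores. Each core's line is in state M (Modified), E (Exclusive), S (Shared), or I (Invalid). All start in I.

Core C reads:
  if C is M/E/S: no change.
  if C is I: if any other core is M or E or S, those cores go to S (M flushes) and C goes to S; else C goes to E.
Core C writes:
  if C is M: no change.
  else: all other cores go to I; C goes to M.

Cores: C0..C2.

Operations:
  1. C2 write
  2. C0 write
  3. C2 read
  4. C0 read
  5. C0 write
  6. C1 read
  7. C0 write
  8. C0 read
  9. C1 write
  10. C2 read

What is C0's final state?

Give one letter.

Answer: I

Derivation:
Op 1: C2 write [C2 write: invalidate none -> C2=M] -> [I,I,M]
Op 2: C0 write [C0 write: invalidate ['C2=M'] -> C0=M] -> [M,I,I]
Op 3: C2 read [C2 read from I: others=['C0=M'] -> C2=S, others downsized to S] -> [S,I,S]
Op 4: C0 read [C0 read: already in S, no change] -> [S,I,S]
Op 5: C0 write [C0 write: invalidate ['C2=S'] -> C0=M] -> [M,I,I]
Op 6: C1 read [C1 read from I: others=['C0=M'] -> C1=S, others downsized to S] -> [S,S,I]
Op 7: C0 write [C0 write: invalidate ['C1=S'] -> C0=M] -> [M,I,I]
Op 8: C0 read [C0 read: already in M, no change] -> [M,I,I]
Op 9: C1 write [C1 write: invalidate ['C0=M'] -> C1=M] -> [I,M,I]
Op 10: C2 read [C2 read from I: others=['C1=M'] -> C2=S, others downsized to S] -> [I,S,S]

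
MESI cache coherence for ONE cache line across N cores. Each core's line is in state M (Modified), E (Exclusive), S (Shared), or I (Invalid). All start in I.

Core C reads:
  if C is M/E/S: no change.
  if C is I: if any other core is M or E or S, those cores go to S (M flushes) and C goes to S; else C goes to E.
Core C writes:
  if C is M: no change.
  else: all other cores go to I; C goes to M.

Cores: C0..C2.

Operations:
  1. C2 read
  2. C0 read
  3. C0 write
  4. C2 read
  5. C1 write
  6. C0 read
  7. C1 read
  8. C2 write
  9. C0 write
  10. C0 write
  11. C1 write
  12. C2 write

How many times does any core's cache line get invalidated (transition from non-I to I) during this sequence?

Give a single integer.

Op 1: C2 read [C2 read from I: no other sharers -> C2=E (exclusive)] -> [I,I,E] (invalidations this op: 0; running total: 0)
Op 2: C0 read [C0 read from I: others=['C2=E'] -> C0=S, others downsized to S] -> [S,I,S] (invalidations this op: 0; running total: 0)
Op 3: C0 write [C0 write: invalidate ['C2=S'] -> C0=M] -> [M,I,I] (invalidations this op: 1; running total: 1)
Op 4: C2 read [C2 read from I: others=['C0=M'] -> C2=S, others downsized to S] -> [S,I,S] (invalidations this op: 0; running total: 1)
Op 5: C1 write [C1 write: invalidate ['C0=S', 'C2=S'] -> C1=M] -> [I,M,I] (invalidations this op: 2; running total: 3)
Op 6: C0 read [C0 read from I: others=['C1=M'] -> C0=S, others downsized to S] -> [S,S,I] (invalidations this op: 0; running total: 3)
Op 7: C1 read [C1 read: already in S, no change] -> [S,S,I] (invalidations this op: 0; running total: 3)
Op 8: C2 write [C2 write: invalidate ['C0=S', 'C1=S'] -> C2=M] -> [I,I,M] (invalidations this op: 2; running total: 5)
Op 9: C0 write [C0 write: invalidate ['C2=M'] -> C0=M] -> [M,I,I] (invalidations this op: 1; running total: 6)
Op 10: C0 write [C0 write: already M (modified), no change] -> [M,I,I] (invalidations this op: 0; running total: 6)
Op 11: C1 write [C1 write: invalidate ['C0=M'] -> C1=M] -> [I,M,I] (invalidations this op: 1; running total: 7)
Op 12: C2 write [C2 write: invalidate ['C1=M'] -> C2=M] -> [I,I,M] (invalidations this op: 1; running total: 8)

Answer: 8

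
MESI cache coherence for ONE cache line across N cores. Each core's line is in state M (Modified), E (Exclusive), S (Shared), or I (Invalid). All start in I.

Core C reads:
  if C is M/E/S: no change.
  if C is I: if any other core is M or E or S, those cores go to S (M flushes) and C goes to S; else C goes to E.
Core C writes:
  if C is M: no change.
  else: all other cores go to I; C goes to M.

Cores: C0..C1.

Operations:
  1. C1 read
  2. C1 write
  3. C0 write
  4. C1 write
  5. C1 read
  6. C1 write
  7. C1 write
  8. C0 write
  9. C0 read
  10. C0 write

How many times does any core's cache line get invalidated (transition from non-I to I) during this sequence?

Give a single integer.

Answer: 3

Derivation:
Op 1: C1 read [C1 read from I: no other sharers -> C1=E (exclusive)] -> [I,E] (invalidations this op: 0; running total: 0)
Op 2: C1 write [C1 write: invalidate none -> C1=M] -> [I,M] (invalidations this op: 0; running total: 0)
Op 3: C0 write [C0 write: invalidate ['C1=M'] -> C0=M] -> [M,I] (invalidations this op: 1; running total: 1)
Op 4: C1 write [C1 write: invalidate ['C0=M'] -> C1=M] -> [I,M] (invalidations this op: 1; running total: 2)
Op 5: C1 read [C1 read: already in M, no change] -> [I,M] (invalidations this op: 0; running total: 2)
Op 6: C1 write [C1 write: already M (modified), no change] -> [I,M] (invalidations this op: 0; running total: 2)
Op 7: C1 write [C1 write: already M (modified), no change] -> [I,M] (invalidations this op: 0; running total: 2)
Op 8: C0 write [C0 write: invalidate ['C1=M'] -> C0=M] -> [M,I] (invalidations this op: 1; running total: 3)
Op 9: C0 read [C0 read: already in M, no change] -> [M,I] (invalidations this op: 0; running total: 3)
Op 10: C0 write [C0 write: already M (modified), no change] -> [M,I] (invalidations this op: 0; running total: 3)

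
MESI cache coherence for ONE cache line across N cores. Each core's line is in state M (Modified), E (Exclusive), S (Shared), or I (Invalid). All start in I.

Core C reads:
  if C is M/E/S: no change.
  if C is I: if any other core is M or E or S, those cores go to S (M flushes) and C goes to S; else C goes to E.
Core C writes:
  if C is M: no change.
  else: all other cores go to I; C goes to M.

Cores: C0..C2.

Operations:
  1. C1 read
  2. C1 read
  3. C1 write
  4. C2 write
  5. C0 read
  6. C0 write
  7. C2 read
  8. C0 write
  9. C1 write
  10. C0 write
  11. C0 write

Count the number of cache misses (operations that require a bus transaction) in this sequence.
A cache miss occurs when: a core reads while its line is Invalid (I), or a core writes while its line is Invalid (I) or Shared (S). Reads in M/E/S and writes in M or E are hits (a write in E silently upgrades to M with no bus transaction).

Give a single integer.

Op 1: C1 read [C1 read from I: no other sharers -> C1=E (exclusive)] -> [I,E,I] [MISS #1: read from I]
Op 2: C1 read [C1 read: already in E, no change] -> [I,E,I] [hit: read from E]
Op 3: C1 write [C1 write: invalidate none -> C1=M] -> [I,M,I] [hit: write from E is a silent E->M upgrade, no bus transaction]
Op 4: C2 write [C2 write: invalidate ['C1=M'] -> C2=M] -> [I,I,M] [MISS #2: write from I]
Op 5: C0 read [C0 read from I: others=['C2=M'] -> C0=S, others downsized to S] -> [S,I,S] [MISS #3: read from I]
Op 6: C0 write [C0 write: invalidate ['C2=S'] -> C0=M] -> [M,I,I] [MISS #4: write from S]
Op 7: C2 read [C2 read from I: others=['C0=M'] -> C2=S, others downsized to S] -> [S,I,S] [MISS #5: read from I]
Op 8: C0 write [C0 write: invalidate ['C2=S'] -> C0=M] -> [M,I,I] [MISS #6: write from S]
Op 9: C1 write [C1 write: invalidate ['C0=M'] -> C1=M] -> [I,M,I] [MISS #7: write from I]
Op 10: C0 write [C0 write: invalidate ['C1=M'] -> C0=M] -> [M,I,I] [MISS #8: write from I]
Op 11: C0 write [C0 write: already M (modified), no change] -> [M,I,I] [hit: write from M]

Answer: 8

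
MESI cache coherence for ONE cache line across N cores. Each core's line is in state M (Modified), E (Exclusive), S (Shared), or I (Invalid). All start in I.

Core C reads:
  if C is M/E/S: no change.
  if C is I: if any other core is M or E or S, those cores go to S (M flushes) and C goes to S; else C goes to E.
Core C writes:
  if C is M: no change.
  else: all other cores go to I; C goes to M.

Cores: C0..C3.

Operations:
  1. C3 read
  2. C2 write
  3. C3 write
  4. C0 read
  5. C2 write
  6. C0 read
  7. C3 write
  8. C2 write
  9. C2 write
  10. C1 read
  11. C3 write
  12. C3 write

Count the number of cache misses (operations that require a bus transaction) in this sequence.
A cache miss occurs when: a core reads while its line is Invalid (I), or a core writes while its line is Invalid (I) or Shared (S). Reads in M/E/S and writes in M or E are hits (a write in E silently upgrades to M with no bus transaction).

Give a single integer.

Answer: 10

Derivation:
Op 1: C3 read [C3 read from I: no other sharers -> C3=E (exclusive)] -> [I,I,I,E] [MISS #1: read from I]
Op 2: C2 write [C2 write: invalidate ['C3=E'] -> C2=M] -> [I,I,M,I] [MISS #2: write from I]
Op 3: C3 write [C3 write: invalidate ['C2=M'] -> C3=M] -> [I,I,I,M] [MISS #3: write from I]
Op 4: C0 read [C0 read from I: others=['C3=M'] -> C0=S, others downsized to S] -> [S,I,I,S] [MISS #4: read from I]
Op 5: C2 write [C2 write: invalidate ['C0=S', 'C3=S'] -> C2=M] -> [I,I,M,I] [MISS #5: write from I]
Op 6: C0 read [C0 read from I: others=['C2=M'] -> C0=S, others downsized to S] -> [S,I,S,I] [MISS #6: read from I]
Op 7: C3 write [C3 write: invalidate ['C0=S', 'C2=S'] -> C3=M] -> [I,I,I,M] [MISS #7: write from I]
Op 8: C2 write [C2 write: invalidate ['C3=M'] -> C2=M] -> [I,I,M,I] [MISS #8: write from I]
Op 9: C2 write [C2 write: already M (modified), no change] -> [I,I,M,I] [hit: write from M]
Op 10: C1 read [C1 read from I: others=['C2=M'] -> C1=S, others downsized to S] -> [I,S,S,I] [MISS #9: read from I]
Op 11: C3 write [C3 write: invalidate ['C1=S', 'C2=S'] -> C3=M] -> [I,I,I,M] [MISS #10: write from I]
Op 12: C3 write [C3 write: already M (modified), no change] -> [I,I,I,M] [hit: write from M]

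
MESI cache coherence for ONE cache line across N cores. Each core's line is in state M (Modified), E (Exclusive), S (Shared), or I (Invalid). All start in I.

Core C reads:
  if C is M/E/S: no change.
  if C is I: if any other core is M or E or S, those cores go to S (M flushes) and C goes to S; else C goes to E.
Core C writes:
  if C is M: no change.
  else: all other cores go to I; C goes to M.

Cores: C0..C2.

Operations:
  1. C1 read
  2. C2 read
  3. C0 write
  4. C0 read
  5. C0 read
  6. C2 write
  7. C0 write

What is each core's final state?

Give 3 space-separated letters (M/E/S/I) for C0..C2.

Answer: M I I

Derivation:
Op 1: C1 read [C1 read from I: no other sharers -> C1=E (exclusive)] -> [I,E,I]
Op 2: C2 read [C2 read from I: others=['C1=E'] -> C2=S, others downsized to S] -> [I,S,S]
Op 3: C0 write [C0 write: invalidate ['C1=S', 'C2=S'] -> C0=M] -> [M,I,I]
Op 4: C0 read [C0 read: already in M, no change] -> [M,I,I]
Op 5: C0 read [C0 read: already in M, no change] -> [M,I,I]
Op 6: C2 write [C2 write: invalidate ['C0=M'] -> C2=M] -> [I,I,M]
Op 7: C0 write [C0 write: invalidate ['C2=M'] -> C0=M] -> [M,I,I]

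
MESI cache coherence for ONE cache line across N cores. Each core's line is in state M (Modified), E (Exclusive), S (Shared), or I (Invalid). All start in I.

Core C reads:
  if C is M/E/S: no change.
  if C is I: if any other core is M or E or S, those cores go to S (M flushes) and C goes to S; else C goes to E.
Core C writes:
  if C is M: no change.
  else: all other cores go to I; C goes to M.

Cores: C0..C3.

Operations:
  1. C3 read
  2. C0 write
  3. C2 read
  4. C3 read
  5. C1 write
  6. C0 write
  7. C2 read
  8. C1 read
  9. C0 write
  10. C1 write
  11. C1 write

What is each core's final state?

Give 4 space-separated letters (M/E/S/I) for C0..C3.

Answer: I M I I

Derivation:
Op 1: C3 read [C3 read from I: no other sharers -> C3=E (exclusive)] -> [I,I,I,E]
Op 2: C0 write [C0 write: invalidate ['C3=E'] -> C0=M] -> [M,I,I,I]
Op 3: C2 read [C2 read from I: others=['C0=M'] -> C2=S, others downsized to S] -> [S,I,S,I]
Op 4: C3 read [C3 read from I: others=['C0=S', 'C2=S'] -> C3=S, others downsized to S] -> [S,I,S,S]
Op 5: C1 write [C1 write: invalidate ['C0=S', 'C2=S', 'C3=S'] -> C1=M] -> [I,M,I,I]
Op 6: C0 write [C0 write: invalidate ['C1=M'] -> C0=M] -> [M,I,I,I]
Op 7: C2 read [C2 read from I: others=['C0=M'] -> C2=S, others downsized to S] -> [S,I,S,I]
Op 8: C1 read [C1 read from I: others=['C0=S', 'C2=S'] -> C1=S, others downsized to S] -> [S,S,S,I]
Op 9: C0 write [C0 write: invalidate ['C1=S', 'C2=S'] -> C0=M] -> [M,I,I,I]
Op 10: C1 write [C1 write: invalidate ['C0=M'] -> C1=M] -> [I,M,I,I]
Op 11: C1 write [C1 write: already M (modified), no change] -> [I,M,I,I]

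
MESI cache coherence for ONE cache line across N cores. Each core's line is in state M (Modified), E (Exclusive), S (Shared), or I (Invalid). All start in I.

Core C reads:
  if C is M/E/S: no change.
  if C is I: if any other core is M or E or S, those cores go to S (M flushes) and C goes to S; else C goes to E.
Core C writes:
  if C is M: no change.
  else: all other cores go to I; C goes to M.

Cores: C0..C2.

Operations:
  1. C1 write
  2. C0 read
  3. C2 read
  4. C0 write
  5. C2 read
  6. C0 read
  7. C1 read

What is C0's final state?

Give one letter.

Op 1: C1 write [C1 write: invalidate none -> C1=M] -> [I,M,I]
Op 2: C0 read [C0 read from I: others=['C1=M'] -> C0=S, others downsized to S] -> [S,S,I]
Op 3: C2 read [C2 read from I: others=['C0=S', 'C1=S'] -> C2=S, others downsized to S] -> [S,S,S]
Op 4: C0 write [C0 write: invalidate ['C1=S', 'C2=S'] -> C0=M] -> [M,I,I]
Op 5: C2 read [C2 read from I: others=['C0=M'] -> C2=S, others downsized to S] -> [S,I,S]
Op 6: C0 read [C0 read: already in S, no change] -> [S,I,S]
Op 7: C1 read [C1 read from I: others=['C0=S', 'C2=S'] -> C1=S, others downsized to S] -> [S,S,S]

Answer: S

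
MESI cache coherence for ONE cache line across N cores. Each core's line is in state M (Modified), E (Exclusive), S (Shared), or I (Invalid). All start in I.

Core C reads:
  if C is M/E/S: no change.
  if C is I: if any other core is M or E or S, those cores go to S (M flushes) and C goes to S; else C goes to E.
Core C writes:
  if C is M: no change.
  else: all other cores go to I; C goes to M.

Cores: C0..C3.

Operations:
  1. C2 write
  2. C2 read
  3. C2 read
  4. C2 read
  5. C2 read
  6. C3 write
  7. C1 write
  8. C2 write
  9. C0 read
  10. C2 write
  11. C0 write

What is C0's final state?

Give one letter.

Op 1: C2 write [C2 write: invalidate none -> C2=M] -> [I,I,M,I]
Op 2: C2 read [C2 read: already in M, no change] -> [I,I,M,I]
Op 3: C2 read [C2 read: already in M, no change] -> [I,I,M,I]
Op 4: C2 read [C2 read: already in M, no change] -> [I,I,M,I]
Op 5: C2 read [C2 read: already in M, no change] -> [I,I,M,I]
Op 6: C3 write [C3 write: invalidate ['C2=M'] -> C3=M] -> [I,I,I,M]
Op 7: C1 write [C1 write: invalidate ['C3=M'] -> C1=M] -> [I,M,I,I]
Op 8: C2 write [C2 write: invalidate ['C1=M'] -> C2=M] -> [I,I,M,I]
Op 9: C0 read [C0 read from I: others=['C2=M'] -> C0=S, others downsized to S] -> [S,I,S,I]
Op 10: C2 write [C2 write: invalidate ['C0=S'] -> C2=M] -> [I,I,M,I]
Op 11: C0 write [C0 write: invalidate ['C2=M'] -> C0=M] -> [M,I,I,I]

Answer: M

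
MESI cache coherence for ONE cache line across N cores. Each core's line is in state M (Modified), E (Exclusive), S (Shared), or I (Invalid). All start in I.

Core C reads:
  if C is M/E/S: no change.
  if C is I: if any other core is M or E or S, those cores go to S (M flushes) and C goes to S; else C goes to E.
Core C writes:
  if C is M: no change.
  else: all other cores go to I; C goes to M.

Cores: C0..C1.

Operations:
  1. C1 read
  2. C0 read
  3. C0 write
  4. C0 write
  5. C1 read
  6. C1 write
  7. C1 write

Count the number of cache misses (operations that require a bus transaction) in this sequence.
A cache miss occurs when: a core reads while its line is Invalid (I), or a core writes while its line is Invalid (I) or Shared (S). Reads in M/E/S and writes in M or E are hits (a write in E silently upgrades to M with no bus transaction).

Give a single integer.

Op 1: C1 read [C1 read from I: no other sharers -> C1=E (exclusive)] -> [I,E] [MISS #1: read from I]
Op 2: C0 read [C0 read from I: others=['C1=E'] -> C0=S, others downsized to S] -> [S,S] [MISS #2: read from I]
Op 3: C0 write [C0 write: invalidate ['C1=S'] -> C0=M] -> [M,I] [MISS #3: write from S]
Op 4: C0 write [C0 write: already M (modified), no change] -> [M,I] [hit: write from M]
Op 5: C1 read [C1 read from I: others=['C0=M'] -> C1=S, others downsized to S] -> [S,S] [MISS #4: read from I]
Op 6: C1 write [C1 write: invalidate ['C0=S'] -> C1=M] -> [I,M] [MISS #5: write from S]
Op 7: C1 write [C1 write: already M (modified), no change] -> [I,M] [hit: write from M]

Answer: 5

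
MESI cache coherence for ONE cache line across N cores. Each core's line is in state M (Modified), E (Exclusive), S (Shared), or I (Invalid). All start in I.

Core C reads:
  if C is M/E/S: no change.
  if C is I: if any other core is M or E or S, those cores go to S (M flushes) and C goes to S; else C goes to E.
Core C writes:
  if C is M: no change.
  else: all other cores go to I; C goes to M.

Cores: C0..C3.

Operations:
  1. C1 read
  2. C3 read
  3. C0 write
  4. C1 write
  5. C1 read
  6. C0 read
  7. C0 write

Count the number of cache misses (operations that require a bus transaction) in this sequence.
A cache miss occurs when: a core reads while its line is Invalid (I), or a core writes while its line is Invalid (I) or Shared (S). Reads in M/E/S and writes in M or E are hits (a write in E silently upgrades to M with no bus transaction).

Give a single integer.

Answer: 6

Derivation:
Op 1: C1 read [C1 read from I: no other sharers -> C1=E (exclusive)] -> [I,E,I,I] [MISS #1: read from I]
Op 2: C3 read [C3 read from I: others=['C1=E'] -> C3=S, others downsized to S] -> [I,S,I,S] [MISS #2: read from I]
Op 3: C0 write [C0 write: invalidate ['C1=S', 'C3=S'] -> C0=M] -> [M,I,I,I] [MISS #3: write from I]
Op 4: C1 write [C1 write: invalidate ['C0=M'] -> C1=M] -> [I,M,I,I] [MISS #4: write from I]
Op 5: C1 read [C1 read: already in M, no change] -> [I,M,I,I] [hit: read from M]
Op 6: C0 read [C0 read from I: others=['C1=M'] -> C0=S, others downsized to S] -> [S,S,I,I] [MISS #5: read from I]
Op 7: C0 write [C0 write: invalidate ['C1=S'] -> C0=M] -> [M,I,I,I] [MISS #6: write from S]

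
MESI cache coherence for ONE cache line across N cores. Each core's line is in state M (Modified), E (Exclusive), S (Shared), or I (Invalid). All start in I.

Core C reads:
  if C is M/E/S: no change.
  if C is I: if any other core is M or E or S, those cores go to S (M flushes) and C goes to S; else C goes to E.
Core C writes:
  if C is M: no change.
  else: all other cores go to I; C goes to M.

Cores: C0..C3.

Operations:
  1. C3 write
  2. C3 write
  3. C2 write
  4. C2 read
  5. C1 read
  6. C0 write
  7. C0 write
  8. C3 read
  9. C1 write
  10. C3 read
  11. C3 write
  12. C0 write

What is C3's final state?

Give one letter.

Op 1: C3 write [C3 write: invalidate none -> C3=M] -> [I,I,I,M]
Op 2: C3 write [C3 write: already M (modified), no change] -> [I,I,I,M]
Op 3: C2 write [C2 write: invalidate ['C3=M'] -> C2=M] -> [I,I,M,I]
Op 4: C2 read [C2 read: already in M, no change] -> [I,I,M,I]
Op 5: C1 read [C1 read from I: others=['C2=M'] -> C1=S, others downsized to S] -> [I,S,S,I]
Op 6: C0 write [C0 write: invalidate ['C1=S', 'C2=S'] -> C0=M] -> [M,I,I,I]
Op 7: C0 write [C0 write: already M (modified), no change] -> [M,I,I,I]
Op 8: C3 read [C3 read from I: others=['C0=M'] -> C3=S, others downsized to S] -> [S,I,I,S]
Op 9: C1 write [C1 write: invalidate ['C0=S', 'C3=S'] -> C1=M] -> [I,M,I,I]
Op 10: C3 read [C3 read from I: others=['C1=M'] -> C3=S, others downsized to S] -> [I,S,I,S]
Op 11: C3 write [C3 write: invalidate ['C1=S'] -> C3=M] -> [I,I,I,M]
Op 12: C0 write [C0 write: invalidate ['C3=M'] -> C0=M] -> [M,I,I,I]

Answer: I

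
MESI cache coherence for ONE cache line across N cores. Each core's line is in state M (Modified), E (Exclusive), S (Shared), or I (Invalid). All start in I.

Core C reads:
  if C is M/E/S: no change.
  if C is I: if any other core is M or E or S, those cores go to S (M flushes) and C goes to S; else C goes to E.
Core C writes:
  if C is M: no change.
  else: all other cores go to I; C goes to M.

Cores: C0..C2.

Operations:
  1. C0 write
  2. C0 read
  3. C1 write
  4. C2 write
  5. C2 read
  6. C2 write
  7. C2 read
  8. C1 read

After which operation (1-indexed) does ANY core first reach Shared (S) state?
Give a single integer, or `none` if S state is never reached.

Op 1: C0 write [C0 write: invalidate none -> C0=M] -> [M,I,I]
Op 2: C0 read [C0 read: already in M, no change] -> [M,I,I]
Op 3: C1 write [C1 write: invalidate ['C0=M'] -> C1=M] -> [I,M,I]
Op 4: C2 write [C2 write: invalidate ['C1=M'] -> C2=M] -> [I,I,M]
Op 5: C2 read [C2 read: already in M, no change] -> [I,I,M]
Op 6: C2 write [C2 write: already M (modified), no change] -> [I,I,M]
Op 7: C2 read [C2 read: already in M, no change] -> [I,I,M]
Op 8: C1 read [C1 read from I: others=['C2=M'] -> C1=S, others downsized to S] -> [I,S,S]
  -> First S state at op 8; remaining ops need not be traced.

Answer: 8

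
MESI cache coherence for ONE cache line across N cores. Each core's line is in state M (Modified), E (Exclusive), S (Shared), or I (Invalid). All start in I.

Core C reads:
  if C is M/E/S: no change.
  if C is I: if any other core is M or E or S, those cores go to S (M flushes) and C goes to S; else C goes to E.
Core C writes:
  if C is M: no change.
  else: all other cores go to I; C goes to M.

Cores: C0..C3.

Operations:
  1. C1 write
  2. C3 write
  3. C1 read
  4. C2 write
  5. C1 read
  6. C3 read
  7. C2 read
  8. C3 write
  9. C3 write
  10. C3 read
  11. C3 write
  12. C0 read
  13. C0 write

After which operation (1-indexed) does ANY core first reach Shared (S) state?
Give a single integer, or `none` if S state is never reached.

Op 1: C1 write [C1 write: invalidate none -> C1=M] -> [I,M,I,I]
Op 2: C3 write [C3 write: invalidate ['C1=M'] -> C3=M] -> [I,I,I,M]
Op 3: C1 read [C1 read from I: others=['C3=M'] -> C1=S, others downsized to S] -> [I,S,I,S]
  -> First S state at op 3; remaining ops need not be traced.

Answer: 3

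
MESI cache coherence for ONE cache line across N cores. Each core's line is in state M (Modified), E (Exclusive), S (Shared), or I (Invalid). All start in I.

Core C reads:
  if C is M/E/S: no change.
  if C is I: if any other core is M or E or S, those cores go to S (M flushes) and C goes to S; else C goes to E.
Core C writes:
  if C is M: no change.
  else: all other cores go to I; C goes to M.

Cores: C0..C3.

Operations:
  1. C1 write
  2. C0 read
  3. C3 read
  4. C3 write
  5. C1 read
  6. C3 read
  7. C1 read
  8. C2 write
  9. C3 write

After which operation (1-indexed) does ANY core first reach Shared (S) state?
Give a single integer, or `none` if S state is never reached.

Op 1: C1 write [C1 write: invalidate none -> C1=M] -> [I,M,I,I]
Op 2: C0 read [C0 read from I: others=['C1=M'] -> C0=S, others downsized to S] -> [S,S,I,I]
  -> First S state at op 2; remaining ops need not be traced.

Answer: 2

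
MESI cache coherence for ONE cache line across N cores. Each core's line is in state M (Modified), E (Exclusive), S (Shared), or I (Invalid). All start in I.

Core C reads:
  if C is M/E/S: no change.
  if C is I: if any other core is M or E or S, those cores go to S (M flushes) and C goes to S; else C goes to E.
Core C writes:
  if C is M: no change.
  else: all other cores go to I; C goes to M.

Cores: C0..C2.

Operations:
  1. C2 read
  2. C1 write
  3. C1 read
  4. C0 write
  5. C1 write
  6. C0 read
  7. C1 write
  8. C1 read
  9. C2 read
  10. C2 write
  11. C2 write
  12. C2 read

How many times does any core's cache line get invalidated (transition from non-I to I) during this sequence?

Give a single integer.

Op 1: C2 read [C2 read from I: no other sharers -> C2=E (exclusive)] -> [I,I,E] (invalidations this op: 0; running total: 0)
Op 2: C1 write [C1 write: invalidate ['C2=E'] -> C1=M] -> [I,M,I] (invalidations this op: 1; running total: 1)
Op 3: C1 read [C1 read: already in M, no change] -> [I,M,I] (invalidations this op: 0; running total: 1)
Op 4: C0 write [C0 write: invalidate ['C1=M'] -> C0=M] -> [M,I,I] (invalidations this op: 1; running total: 2)
Op 5: C1 write [C1 write: invalidate ['C0=M'] -> C1=M] -> [I,M,I] (invalidations this op: 1; running total: 3)
Op 6: C0 read [C0 read from I: others=['C1=M'] -> C0=S, others downsized to S] -> [S,S,I] (invalidations this op: 0; running total: 3)
Op 7: C1 write [C1 write: invalidate ['C0=S'] -> C1=M] -> [I,M,I] (invalidations this op: 1; running total: 4)
Op 8: C1 read [C1 read: already in M, no change] -> [I,M,I] (invalidations this op: 0; running total: 4)
Op 9: C2 read [C2 read from I: others=['C1=M'] -> C2=S, others downsized to S] -> [I,S,S] (invalidations this op: 0; running total: 4)
Op 10: C2 write [C2 write: invalidate ['C1=S'] -> C2=M] -> [I,I,M] (invalidations this op: 1; running total: 5)
Op 11: C2 write [C2 write: already M (modified), no change] -> [I,I,M] (invalidations this op: 0; running total: 5)
Op 12: C2 read [C2 read: already in M, no change] -> [I,I,M] (invalidations this op: 0; running total: 5)

Answer: 5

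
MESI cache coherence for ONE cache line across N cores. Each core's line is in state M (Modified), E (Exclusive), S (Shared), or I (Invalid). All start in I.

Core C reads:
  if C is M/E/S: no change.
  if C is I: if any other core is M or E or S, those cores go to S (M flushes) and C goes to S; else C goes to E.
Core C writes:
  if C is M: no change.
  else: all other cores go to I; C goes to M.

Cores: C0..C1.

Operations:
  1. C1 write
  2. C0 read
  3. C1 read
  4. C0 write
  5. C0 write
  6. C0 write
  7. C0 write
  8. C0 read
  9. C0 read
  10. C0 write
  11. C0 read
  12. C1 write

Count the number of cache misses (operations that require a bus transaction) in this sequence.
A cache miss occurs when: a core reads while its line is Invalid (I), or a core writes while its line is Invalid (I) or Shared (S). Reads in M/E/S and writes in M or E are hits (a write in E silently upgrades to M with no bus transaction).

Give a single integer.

Op 1: C1 write [C1 write: invalidate none -> C1=M] -> [I,M] [MISS #1: write from I]
Op 2: C0 read [C0 read from I: others=['C1=M'] -> C0=S, others downsized to S] -> [S,S] [MISS #2: read from I]
Op 3: C1 read [C1 read: already in S, no change] -> [S,S] [hit: read from S]
Op 4: C0 write [C0 write: invalidate ['C1=S'] -> C0=M] -> [M,I] [MISS #3: write from S]
Op 5: C0 write [C0 write: already M (modified), no change] -> [M,I] [hit: write from M]
Op 6: C0 write [C0 write: already M (modified), no change] -> [M,I] [hit: write from M]
Op 7: C0 write [C0 write: already M (modified), no change] -> [M,I] [hit: write from M]
Op 8: C0 read [C0 read: already in M, no change] -> [M,I] [hit: read from M]
Op 9: C0 read [C0 read: already in M, no change] -> [M,I] [hit: read from M]
Op 10: C0 write [C0 write: already M (modified), no change] -> [M,I] [hit: write from M]
Op 11: C0 read [C0 read: already in M, no change] -> [M,I] [hit: read from M]
Op 12: C1 write [C1 write: invalidate ['C0=M'] -> C1=M] -> [I,M] [MISS #4: write from I]

Answer: 4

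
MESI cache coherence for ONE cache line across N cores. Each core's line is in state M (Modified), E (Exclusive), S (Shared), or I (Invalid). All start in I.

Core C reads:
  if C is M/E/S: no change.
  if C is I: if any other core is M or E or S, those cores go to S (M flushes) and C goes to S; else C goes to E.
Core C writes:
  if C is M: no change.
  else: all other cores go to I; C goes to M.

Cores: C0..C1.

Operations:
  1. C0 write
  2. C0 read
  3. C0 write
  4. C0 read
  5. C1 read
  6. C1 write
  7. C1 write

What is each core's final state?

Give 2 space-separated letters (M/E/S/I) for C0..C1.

Answer: I M

Derivation:
Op 1: C0 write [C0 write: invalidate none -> C0=M] -> [M,I]
Op 2: C0 read [C0 read: already in M, no change] -> [M,I]
Op 3: C0 write [C0 write: already M (modified), no change] -> [M,I]
Op 4: C0 read [C0 read: already in M, no change] -> [M,I]
Op 5: C1 read [C1 read from I: others=['C0=M'] -> C1=S, others downsized to S] -> [S,S]
Op 6: C1 write [C1 write: invalidate ['C0=S'] -> C1=M] -> [I,M]
Op 7: C1 write [C1 write: already M (modified), no change] -> [I,M]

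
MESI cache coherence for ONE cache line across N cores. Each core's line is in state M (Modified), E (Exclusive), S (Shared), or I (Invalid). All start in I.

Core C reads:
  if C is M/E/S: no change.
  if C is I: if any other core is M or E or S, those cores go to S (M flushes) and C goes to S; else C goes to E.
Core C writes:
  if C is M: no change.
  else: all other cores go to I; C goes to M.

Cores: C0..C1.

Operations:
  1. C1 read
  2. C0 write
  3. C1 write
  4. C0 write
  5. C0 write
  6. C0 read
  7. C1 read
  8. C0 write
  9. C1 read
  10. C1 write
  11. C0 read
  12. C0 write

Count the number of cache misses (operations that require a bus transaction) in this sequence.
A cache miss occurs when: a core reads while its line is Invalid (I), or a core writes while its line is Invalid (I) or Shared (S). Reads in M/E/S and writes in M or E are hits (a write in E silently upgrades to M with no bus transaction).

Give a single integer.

Answer: 10

Derivation:
Op 1: C1 read [C1 read from I: no other sharers -> C1=E (exclusive)] -> [I,E] [MISS #1: read from I]
Op 2: C0 write [C0 write: invalidate ['C1=E'] -> C0=M] -> [M,I] [MISS #2: write from I]
Op 3: C1 write [C1 write: invalidate ['C0=M'] -> C1=M] -> [I,M] [MISS #3: write from I]
Op 4: C0 write [C0 write: invalidate ['C1=M'] -> C0=M] -> [M,I] [MISS #4: write from I]
Op 5: C0 write [C0 write: already M (modified), no change] -> [M,I] [hit: write from M]
Op 6: C0 read [C0 read: already in M, no change] -> [M,I] [hit: read from M]
Op 7: C1 read [C1 read from I: others=['C0=M'] -> C1=S, others downsized to S] -> [S,S] [MISS #5: read from I]
Op 8: C0 write [C0 write: invalidate ['C1=S'] -> C0=M] -> [M,I] [MISS #6: write from S]
Op 9: C1 read [C1 read from I: others=['C0=M'] -> C1=S, others downsized to S] -> [S,S] [MISS #7: read from I]
Op 10: C1 write [C1 write: invalidate ['C0=S'] -> C1=M] -> [I,M] [MISS #8: write from S]
Op 11: C0 read [C0 read from I: others=['C1=M'] -> C0=S, others downsized to S] -> [S,S] [MISS #9: read from I]
Op 12: C0 write [C0 write: invalidate ['C1=S'] -> C0=M] -> [M,I] [MISS #10: write from S]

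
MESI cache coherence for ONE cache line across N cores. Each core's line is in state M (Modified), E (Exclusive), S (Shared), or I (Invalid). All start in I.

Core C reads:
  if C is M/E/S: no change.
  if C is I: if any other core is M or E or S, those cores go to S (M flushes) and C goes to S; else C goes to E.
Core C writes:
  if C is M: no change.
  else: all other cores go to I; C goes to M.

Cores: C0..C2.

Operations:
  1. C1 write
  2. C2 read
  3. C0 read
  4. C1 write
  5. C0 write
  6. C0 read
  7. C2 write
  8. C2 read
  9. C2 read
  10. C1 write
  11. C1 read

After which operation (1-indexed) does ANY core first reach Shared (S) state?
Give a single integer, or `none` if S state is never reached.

Op 1: C1 write [C1 write: invalidate none -> C1=M] -> [I,M,I]
Op 2: C2 read [C2 read from I: others=['C1=M'] -> C2=S, others downsized to S] -> [I,S,S]
  -> First S state at op 2; remaining ops need not be traced.

Answer: 2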